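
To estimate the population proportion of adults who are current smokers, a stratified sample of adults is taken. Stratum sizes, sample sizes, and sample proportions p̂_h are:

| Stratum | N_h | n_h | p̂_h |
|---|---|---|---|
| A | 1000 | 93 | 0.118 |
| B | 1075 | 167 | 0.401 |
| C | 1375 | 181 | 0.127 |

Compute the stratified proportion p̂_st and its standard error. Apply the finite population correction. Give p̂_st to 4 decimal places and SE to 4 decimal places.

p̂_st ≈ 0.2098, SE ≈ 0.0170

N = 3450; stratum weights W_h = N_h/N.
p̂_st = Σ W_h p̂_h = (1000·0.118 + 1075·0.401 + 1375·0.127)/3450 = 0.20977
V̂(p̂_st) = Σ W_h² (1 − n_h/N_h) p̂_h(1−p̂_h)/(n_h−1):
  stratum A: (1000/3450)²·(1 − 93/1000)·0.118·0.882/92 = 8.62049e-05
  stratum B: (1075/3450)²·(1 − 167/1075)·0.401·0.599/166 = 0.000118664
  stratum C: (1375/3450)²·(1 − 181/1375)·0.127·0.873/180 = 8.496e-05
V̂(p̂_st) = 0.000289829; SE = √V̂ = 0.0170244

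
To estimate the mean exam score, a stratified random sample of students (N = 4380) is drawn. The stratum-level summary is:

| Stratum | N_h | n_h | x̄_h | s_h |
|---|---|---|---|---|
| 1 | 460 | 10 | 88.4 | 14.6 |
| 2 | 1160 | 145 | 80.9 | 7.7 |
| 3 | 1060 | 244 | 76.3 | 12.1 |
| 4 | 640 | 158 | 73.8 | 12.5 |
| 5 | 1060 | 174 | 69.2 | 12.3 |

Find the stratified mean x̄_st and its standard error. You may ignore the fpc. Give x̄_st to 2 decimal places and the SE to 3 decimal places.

x̄_st ≈ 76.71, SE ≈ 0.609

x̄_st = Σ W_h x̄_h = (460·88.4 + 1160·80.9 + 1060·76.3 + 640·73.8 + 1060·69.2)/4380 = 76.70548
V̂(x̄_st) = Σ W_h² s_h²/n_h, with W_h = N_h/N and N = 4380:
  stratum 1: (460/4380)²·14.6²/10 = 0.235111
  stratum 2: (1160/4380)²·7.7²/145 = 0.0286801
  stratum 3: (1060/4380)²·12.1²/244 = 0.0351435
  stratum 4: (640/4380)²·12.5²/158 = 0.0211142
  stratum 5: (1060/4380)²·12.3²/174 = 0.0509242
V̂(x̄_st) = 0.370973
SE(x̄_st) = √0.370973 = 0.609076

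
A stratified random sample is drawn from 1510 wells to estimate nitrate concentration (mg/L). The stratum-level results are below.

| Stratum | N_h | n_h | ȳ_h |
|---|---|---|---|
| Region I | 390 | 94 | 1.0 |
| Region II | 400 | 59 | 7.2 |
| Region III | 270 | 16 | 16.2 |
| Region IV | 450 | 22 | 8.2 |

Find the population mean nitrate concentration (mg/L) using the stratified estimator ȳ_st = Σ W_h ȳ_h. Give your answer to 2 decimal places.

ȳ_st ≈ 7.51

N = Σ N_h = 1510. Stratum weights W_h = N_h/N.
ȳ_st = (390·1.0 + 400·7.2 + 270·16.2 + 450·8.2) / 1510 = 7.5060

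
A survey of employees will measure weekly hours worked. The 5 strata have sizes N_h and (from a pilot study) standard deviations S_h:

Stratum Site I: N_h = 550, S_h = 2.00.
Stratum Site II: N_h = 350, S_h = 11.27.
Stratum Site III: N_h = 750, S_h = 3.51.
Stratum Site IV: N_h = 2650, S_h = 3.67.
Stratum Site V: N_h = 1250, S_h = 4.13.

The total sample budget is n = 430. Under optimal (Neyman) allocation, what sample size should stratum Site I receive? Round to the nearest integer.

21

Neyman allocation: n_h = n · N_h S_h / Σ N_i S_i, with n = 430.
  stratum Site I: N_h·S_h = 550·2.00 = 1100.00
  stratum Site II: N_h·S_h = 350·11.27 = 3944.50
  stratum Site III: N_h·S_h = 750·3.51 = 2632.50
  stratum Site IV: N_h·S_h = 2650·3.67 = 9725.50
  stratum Site V: N_h·S_h = 1250·4.13 = 5162.50
Σ N_h S_h = 22565.00
n for stratum Site I = 430·1100.00/22565.00 = 20.962 → 21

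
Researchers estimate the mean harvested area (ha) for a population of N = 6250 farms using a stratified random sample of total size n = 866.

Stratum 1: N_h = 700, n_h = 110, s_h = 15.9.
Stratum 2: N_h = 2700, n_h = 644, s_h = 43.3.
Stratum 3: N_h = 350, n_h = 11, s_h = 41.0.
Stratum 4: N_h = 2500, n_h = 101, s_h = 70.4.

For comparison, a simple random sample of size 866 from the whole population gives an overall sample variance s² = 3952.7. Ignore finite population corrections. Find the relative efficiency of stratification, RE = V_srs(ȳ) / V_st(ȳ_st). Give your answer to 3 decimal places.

V̂(ȳ_st) = Σ W_h² s_h²/n_h, with W_h = N_h/N and N = 6250:
  stratum 1: (700/6250)²·15.9²/110 = 0.0288295
  stratum 2: (2700/6250)²·43.3²/644 = 0.543322
  stratum 3: (350/6250)²·41.0²/11 = 0.479238
  stratum 4: (2500/6250)²·70.4²/101 = 7.85134
V_st = 8.90273
V_srs = s²/n = 3952.7/866 = 4.56432
Relative efficiency = V_srs / V_st = 4.56432/8.90273 = 0.5127

RE ≈ 0.513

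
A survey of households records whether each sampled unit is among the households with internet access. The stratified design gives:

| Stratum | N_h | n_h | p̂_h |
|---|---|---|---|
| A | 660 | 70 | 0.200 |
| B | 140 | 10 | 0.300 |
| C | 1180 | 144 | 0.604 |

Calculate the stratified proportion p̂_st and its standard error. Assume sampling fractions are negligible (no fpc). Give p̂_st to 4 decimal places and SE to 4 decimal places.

p̂_st ≈ 0.4478, SE ≈ 0.0311

N = 1980; stratum weights W_h = N_h/N.
p̂_st = Σ W_h p̂_h = (660·0.200 + 140·0.300 + 1180·0.604)/1980 = 0.44784
V̂(p̂_st) = Σ W_h² p̂_h(1−p̂_h)/(n_h−1):
  stratum A: (660/1980)²·0.200·0.800/69 = 0.000257649
  stratum B: (140/1980)²·0.300·0.700/9 = 0.000116655
  stratum C: (1180/1980)²·0.604·0.396/143 = 0.000594059
V̂(p̂_st) = 0.000968363; SE = √V̂ = 0.0311185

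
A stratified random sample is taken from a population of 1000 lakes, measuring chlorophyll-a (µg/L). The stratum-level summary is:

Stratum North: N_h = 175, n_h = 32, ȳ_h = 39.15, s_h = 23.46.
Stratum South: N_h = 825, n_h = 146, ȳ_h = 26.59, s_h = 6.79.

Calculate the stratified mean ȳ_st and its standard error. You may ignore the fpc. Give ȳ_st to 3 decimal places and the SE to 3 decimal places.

ȳ_st = Σ W_h ȳ_h = (175·39.15 + 825·26.59)/1000 = 28.78800
V̂(ȳ_st) = Σ W_h² s_h²/n_h, with W_h = N_h/N and N = 1000:
  stratum North: (175/1000)²·23.46²/32 = 0.526723
  stratum South: (825/1000)²·6.79²/146 = 0.214929
V̂(ȳ_st) = 0.741652
SE(ȳ_st) = √0.741652 = 0.861192

ȳ_st ≈ 28.788, SE ≈ 0.861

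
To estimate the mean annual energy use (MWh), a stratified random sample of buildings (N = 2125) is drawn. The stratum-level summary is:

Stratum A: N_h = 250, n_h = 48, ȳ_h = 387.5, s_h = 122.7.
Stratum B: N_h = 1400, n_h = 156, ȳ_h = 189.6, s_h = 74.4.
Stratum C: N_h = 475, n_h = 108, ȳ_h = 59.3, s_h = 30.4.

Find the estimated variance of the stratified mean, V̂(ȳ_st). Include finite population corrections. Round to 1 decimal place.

V̂(ȳ_st) = Σ W_h² (1 − n_h/N_h) s_h²/n_h, with W_h = N_h/N and N = 2125:
  stratum A: (250/2125)²·(1 − 48/250)·122.7²/48 = 3.50769
  stratum B: (1400/2125)²·(1 − 156/1400)·74.4²/156 = 13.6852
  stratum C: (475/2125)²·(1 − 108/475)·30.4²/108 = 0.330343
V̂(ȳ_st) = 17.5233

V̂(ȳ_st) ≈ 17.5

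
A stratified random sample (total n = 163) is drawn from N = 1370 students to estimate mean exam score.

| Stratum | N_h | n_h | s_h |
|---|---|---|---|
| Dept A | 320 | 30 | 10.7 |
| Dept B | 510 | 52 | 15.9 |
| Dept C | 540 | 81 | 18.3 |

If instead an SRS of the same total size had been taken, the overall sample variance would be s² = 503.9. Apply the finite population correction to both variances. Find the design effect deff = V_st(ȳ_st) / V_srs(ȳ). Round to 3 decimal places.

V̂(ȳ_st) = Σ W_h² (1 − n_h/N_h) s_h²/n_h, with W_h = N_h/N and N = 1370:
  stratum Dept A: (320/1370)²·(1 − 30/320)·10.7²/30 = 0.188692
  stratum Dept B: (510/1370)²·(1 − 52/510)·15.9²/52 = 0.605042
  stratum Dept C: (540/1370)²·(1 − 81/540)·18.3²/81 = 0.545987
V_st = 1.33972
V_srs = (1 − 163/1370)·503.9/163 = 2.7236
deff = V_st / V_srs = 1.33972/2.7236 = 0.4919

deff ≈ 0.492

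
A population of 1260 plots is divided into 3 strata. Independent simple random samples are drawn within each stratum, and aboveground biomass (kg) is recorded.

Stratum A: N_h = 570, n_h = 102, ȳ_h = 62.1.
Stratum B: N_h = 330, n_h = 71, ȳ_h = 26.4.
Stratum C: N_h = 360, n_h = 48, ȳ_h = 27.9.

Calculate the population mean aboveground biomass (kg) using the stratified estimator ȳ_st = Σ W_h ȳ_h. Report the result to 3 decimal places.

N = Σ N_h = 1260. Stratum weights W_h = N_h/N.
ȳ_st = (570·62.1 + 330·26.4 + 360·27.9) / 1260 = 42.97857

ȳ_st ≈ 42.979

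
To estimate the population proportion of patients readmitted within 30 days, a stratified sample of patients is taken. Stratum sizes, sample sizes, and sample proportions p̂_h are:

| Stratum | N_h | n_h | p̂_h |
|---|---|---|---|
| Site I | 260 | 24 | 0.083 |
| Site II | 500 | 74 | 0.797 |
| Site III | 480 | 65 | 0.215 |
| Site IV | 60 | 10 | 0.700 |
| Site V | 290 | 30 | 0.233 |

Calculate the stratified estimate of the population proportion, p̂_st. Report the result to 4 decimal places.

N = 1590; stratum weights W_h = N_h/N.
p̂_st = Σ W_h p̂_h = (260·0.083 + 500·0.797 + 480·0.215 + 60·0.700 + 290·0.233)/1590 = 0.39802

p̂_st ≈ 0.3980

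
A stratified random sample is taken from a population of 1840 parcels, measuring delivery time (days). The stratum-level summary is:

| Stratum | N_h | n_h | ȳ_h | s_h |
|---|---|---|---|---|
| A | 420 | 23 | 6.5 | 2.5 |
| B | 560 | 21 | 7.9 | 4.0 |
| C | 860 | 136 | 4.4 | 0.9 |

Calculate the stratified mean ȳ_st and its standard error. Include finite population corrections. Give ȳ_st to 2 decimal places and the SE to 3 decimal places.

ȳ_st = Σ W_h ȳ_h = (420·6.5 + 560·7.9 + 860·4.4)/1840 = 5.94457
V̂(ȳ_st) = Σ W_h² (1 − n_h/N_h) s_h²/n_h, with W_h = N_h/N and N = 1840:
  stratum A: (420/1840)²·(1 − 23/420)·2.5²/23 = 0.0133831
  stratum B: (560/1840)²·(1 − 21/560)·4.0²/21 = 0.0679269
  stratum C: (860/1840)²·(1 − 136/860)·0.9²/136 = 0.00109534
V̂(ȳ_st) = 0.0824053
SE(ȳ_st) = √0.0824053 = 0.287063

ȳ_st ≈ 5.94, SE ≈ 0.287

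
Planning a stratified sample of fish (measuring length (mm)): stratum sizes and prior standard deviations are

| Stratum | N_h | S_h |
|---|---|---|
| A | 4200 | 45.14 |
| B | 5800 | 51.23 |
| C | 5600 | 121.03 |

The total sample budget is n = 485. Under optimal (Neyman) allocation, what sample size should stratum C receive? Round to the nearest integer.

282

Neyman allocation: n_h = n · N_h S_h / Σ N_i S_i, with n = 485.
  stratum A: N_h·S_h = 4200·45.14 = 189588.00
  stratum B: N_h·S_h = 5800·51.23 = 297134.00
  stratum C: N_h·S_h = 5600·121.03 = 677768.00
Σ N_h S_h = 1164490.00
n for stratum C = 485·677768.00/1164490.00 = 282.285 → 282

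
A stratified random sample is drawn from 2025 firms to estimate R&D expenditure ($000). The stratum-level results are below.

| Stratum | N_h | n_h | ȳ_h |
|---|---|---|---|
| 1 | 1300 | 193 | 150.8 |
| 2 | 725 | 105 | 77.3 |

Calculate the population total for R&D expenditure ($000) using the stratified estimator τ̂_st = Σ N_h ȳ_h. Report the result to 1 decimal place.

τ̂_st = Σ N_h ȳ_h = 1300·150.8 + 725·77.3 = 252082.5

τ̂_st ≈ 252082.5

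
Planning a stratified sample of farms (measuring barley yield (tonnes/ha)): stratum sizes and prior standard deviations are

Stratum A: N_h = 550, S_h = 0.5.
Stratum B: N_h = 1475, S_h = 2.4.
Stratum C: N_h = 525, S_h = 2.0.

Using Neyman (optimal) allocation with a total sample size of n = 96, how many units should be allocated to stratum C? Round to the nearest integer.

Neyman allocation: n_h = n · N_h S_h / Σ N_i S_i, with n = 96.
  stratum A: N_h·S_h = 550·0.5 = 275.00
  stratum B: N_h·S_h = 1475·2.4 = 3540.00
  stratum C: N_h·S_h = 525·2.0 = 1050.00
Σ N_h S_h = 4865.00
n for stratum C = 96·1050.00/4865.00 = 20.719 → 21

21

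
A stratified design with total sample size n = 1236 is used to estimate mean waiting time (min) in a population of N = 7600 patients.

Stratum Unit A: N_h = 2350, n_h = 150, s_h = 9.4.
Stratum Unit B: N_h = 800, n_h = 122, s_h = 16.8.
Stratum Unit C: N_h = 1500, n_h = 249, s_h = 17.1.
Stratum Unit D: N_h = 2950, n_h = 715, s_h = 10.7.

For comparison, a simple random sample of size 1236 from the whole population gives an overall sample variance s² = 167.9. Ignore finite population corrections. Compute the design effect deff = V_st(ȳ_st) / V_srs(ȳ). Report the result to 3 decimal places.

deff ≈ 1.118

V̂(ȳ_st) = Σ W_h² s_h²/n_h, with W_h = N_h/N and N = 7600:
  stratum Unit A: (2350/7600)²·9.4²/150 = 0.0563213
  stratum Unit B: (800/7600)²·16.8²/122 = 0.0256337
  stratum Unit C: (1500/7600)²·17.1²/249 = 0.0457455
  stratum Unit D: (2950/7600)²·10.7²/715 = 0.0241256
V_st = 0.151826
V_srs = s²/n = 167.9/1236 = 0.135841
deff = V_st / V_srs = 0.151826/0.135841 = 1.1177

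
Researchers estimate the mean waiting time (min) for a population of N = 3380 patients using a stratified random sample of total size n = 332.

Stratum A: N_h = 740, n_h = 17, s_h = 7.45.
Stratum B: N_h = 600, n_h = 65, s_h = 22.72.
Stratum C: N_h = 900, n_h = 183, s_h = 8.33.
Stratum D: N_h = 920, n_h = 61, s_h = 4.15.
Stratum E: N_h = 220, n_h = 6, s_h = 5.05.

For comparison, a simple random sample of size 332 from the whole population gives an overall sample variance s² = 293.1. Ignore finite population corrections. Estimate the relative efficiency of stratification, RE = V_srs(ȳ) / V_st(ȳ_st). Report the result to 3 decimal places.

V̂(ȳ_st) = Σ W_h² s_h²/n_h, with W_h = N_h/N and N = 3380:
  stratum A: (740/3380)²·7.45²/17 = 0.156493
  stratum B: (600/3380)²·22.72²/65 = 0.250249
  stratum C: (900/3380)²·8.33²/183 = 0.0268838
  stratum D: (920/3380)²·4.15²/61 = 0.0209174
  stratum E: (220/3380)²·5.05²/6 = 0.0180071
V_st = 0.47255
V_srs = s²/n = 293.1/332 = 0.882831
Relative efficiency = V_srs / V_st = 0.882831/0.47255 = 1.8682

RE ≈ 1.868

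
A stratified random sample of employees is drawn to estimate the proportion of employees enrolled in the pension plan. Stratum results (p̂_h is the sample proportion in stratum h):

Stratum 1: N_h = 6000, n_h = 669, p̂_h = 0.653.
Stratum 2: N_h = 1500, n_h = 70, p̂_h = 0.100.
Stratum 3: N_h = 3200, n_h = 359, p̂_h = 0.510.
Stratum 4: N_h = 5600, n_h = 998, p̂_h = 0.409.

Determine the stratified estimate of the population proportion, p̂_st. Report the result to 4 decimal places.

N = 16300; stratum weights W_h = N_h/N.
p̂_st = Σ W_h p̂_h = (6000·0.653 + 1500·0.100 + 3200·0.510 + 5600·0.409)/16300 = 0.49021

p̂_st ≈ 0.4902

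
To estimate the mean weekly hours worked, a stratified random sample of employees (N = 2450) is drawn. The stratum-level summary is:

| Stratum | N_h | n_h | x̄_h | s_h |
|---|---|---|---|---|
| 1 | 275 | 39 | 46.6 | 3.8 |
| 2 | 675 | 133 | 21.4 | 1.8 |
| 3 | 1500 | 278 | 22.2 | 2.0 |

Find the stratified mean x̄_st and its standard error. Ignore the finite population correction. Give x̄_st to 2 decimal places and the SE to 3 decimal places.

x̄_st = Σ W_h x̄_h = (275·46.6 + 675·21.4 + 1500·22.2)/2450 = 24.71837
V̂(x̄_st) = Σ W_h² s_h²/n_h, with W_h = N_h/N and N = 2450:
  stratum 1: (275/2450)²·3.8²/39 = 0.00466483
  stratum 2: (675/2450)²·1.8²/133 = 0.00184914
  stratum 3: (1500/2450)²·2.0²/278 = 0.00539344
V̂(x̄_st) = 0.0119074
SE(x̄_st) = √0.0119074 = 0.109121

x̄_st ≈ 24.72, SE ≈ 0.109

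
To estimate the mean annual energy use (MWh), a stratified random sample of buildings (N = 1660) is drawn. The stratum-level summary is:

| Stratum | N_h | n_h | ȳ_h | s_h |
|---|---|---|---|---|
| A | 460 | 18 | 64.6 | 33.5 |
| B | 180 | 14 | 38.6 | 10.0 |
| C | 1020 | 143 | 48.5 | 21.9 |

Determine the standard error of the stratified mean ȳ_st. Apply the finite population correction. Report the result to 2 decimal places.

SE(ȳ_st) ≈ 2.40

V̂(ȳ_st) = Σ W_h² (1 − n_h/N_h) s_h²/n_h, with W_h = N_h/N and N = 1660:
  stratum A: (460/1660)²·(1 − 18/460)·33.5²/18 = 4.60025
  stratum B: (180/1660)²·(1 − 14/180)·10.0²/14 = 0.0774527
  stratum C: (1020/1660)²·(1 − 143/1020)·21.9²/143 = 1.08877
V̂(ȳ_st) = 5.76647
SE(ȳ_st) = √5.76647 = 2.40135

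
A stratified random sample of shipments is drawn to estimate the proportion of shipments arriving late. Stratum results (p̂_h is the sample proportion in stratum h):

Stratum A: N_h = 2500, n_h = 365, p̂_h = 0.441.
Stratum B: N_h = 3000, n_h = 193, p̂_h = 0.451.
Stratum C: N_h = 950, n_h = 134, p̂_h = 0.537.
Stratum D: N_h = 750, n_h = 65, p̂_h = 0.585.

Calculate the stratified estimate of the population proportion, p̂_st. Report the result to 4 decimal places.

p̂_st ≈ 0.4728

N = 7200; stratum weights W_h = N_h/N.
p̂_st = Σ W_h p̂_h = (2500·0.441 + 3000·0.451 + 950·0.537 + 750·0.585)/7200 = 0.47283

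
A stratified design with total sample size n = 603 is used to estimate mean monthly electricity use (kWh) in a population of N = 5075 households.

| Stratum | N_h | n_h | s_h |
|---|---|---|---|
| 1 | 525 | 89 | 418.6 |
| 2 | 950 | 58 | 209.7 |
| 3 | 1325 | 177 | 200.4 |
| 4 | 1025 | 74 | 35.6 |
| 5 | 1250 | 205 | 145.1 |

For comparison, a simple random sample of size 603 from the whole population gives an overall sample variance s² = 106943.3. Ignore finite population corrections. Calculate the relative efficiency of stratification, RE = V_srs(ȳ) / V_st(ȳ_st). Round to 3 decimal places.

V̂(ȳ_st) = Σ W_h² s_h²/n_h, with W_h = N_h/N and N = 5075:
  stratum 1: (525/5075)²·418.6²/89 = 21.0695
  stratum 2: (950/5075)²·209.7²/58 = 26.5671
  stratum 3: (1325/5075)²·200.4²/177 = 15.4661
  stratum 4: (1025/5075)²·35.6²/74 = 0.698625
  stratum 5: (1250/5075)²·145.1²/205 = 6.23059
V_st = 70.032
V_srs = s²/n = 106943.3/603 = 177.352
Relative efficiency = V_srs / V_st = 177.352/70.032 = 2.5324

RE ≈ 2.532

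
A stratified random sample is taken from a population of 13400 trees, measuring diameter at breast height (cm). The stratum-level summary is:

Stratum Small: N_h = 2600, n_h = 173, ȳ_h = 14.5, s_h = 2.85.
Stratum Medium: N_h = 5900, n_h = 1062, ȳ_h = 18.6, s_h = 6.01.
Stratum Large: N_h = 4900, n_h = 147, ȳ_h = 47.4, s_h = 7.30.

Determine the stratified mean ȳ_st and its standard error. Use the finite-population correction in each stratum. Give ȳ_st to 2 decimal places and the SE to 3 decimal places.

ȳ_st ≈ 28.34, SE ≈ 0.233

ȳ_st = Σ W_h ȳ_h = (2600·14.5 + 5900·18.6 + 4900·47.4)/13400 = 28.33582
V̂(ȳ_st) = Σ W_h² (1 − n_h/N_h) s_h²/n_h, with W_h = N_h/N and N = 13400:
  stratum Small: (2600/13400)²·(1 − 173/2600)·2.85²/173 = 0.00164997
  stratum Medium: (5900/13400)²·(1 − 1062/5900)·6.01²/1062 = 0.00540671
  stratum Large: (4900/13400)²·(1 − 147/4900)·7.30²/147 = 0.04702
V̂(ȳ_st) = 0.0540767
SE(ȳ_st) = √0.0540767 = 0.232544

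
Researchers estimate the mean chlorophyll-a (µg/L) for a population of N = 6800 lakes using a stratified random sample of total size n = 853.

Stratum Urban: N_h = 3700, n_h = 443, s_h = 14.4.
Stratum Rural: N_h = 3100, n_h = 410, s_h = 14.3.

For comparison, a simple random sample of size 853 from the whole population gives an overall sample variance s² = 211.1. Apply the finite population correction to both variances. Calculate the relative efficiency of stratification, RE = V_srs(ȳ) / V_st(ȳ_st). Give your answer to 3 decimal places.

V̂(ȳ_st) = Σ W_h² (1 − n_h/N_h) s_h²/n_h, with W_h = N_h/N and N = 6800:
  stratum Urban: (3700/6800)²·(1 − 443/3700)·14.4²/443 = 0.12199
  stratum Rural: (3100/6800)²·(1 − 410/3100)·14.3²/410 = 0.0899465
V_st = 0.211936
V_srs = (1 − 853/6800)·211.1/853 = 0.216435
Relative efficiency = V_srs / V_st = 0.216435/0.211936 = 1.0212

RE ≈ 1.021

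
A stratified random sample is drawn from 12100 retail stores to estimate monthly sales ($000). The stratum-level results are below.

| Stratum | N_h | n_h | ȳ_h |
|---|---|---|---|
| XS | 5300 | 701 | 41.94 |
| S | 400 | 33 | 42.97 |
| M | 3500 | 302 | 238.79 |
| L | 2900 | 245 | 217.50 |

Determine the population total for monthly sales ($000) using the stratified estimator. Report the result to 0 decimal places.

τ̂_st = Σ N_h ȳ_h = 5300·41.94 + 400·42.97 + 3500·238.79 + 2900·217.50 = 1705985

τ̂_st ≈ 1705985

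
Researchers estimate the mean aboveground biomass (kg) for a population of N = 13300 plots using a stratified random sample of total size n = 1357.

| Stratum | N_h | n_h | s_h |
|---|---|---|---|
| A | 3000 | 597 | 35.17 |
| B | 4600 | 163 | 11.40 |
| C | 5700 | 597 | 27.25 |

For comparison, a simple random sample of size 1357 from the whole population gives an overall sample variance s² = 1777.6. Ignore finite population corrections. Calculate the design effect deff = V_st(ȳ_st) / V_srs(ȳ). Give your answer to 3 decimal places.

V̂(ȳ_st) = Σ W_h² s_h²/n_h, with W_h = N_h/N and N = 13300:
  stratum A: (3000/13300)²·35.17²/597 = 0.105417
  stratum B: (4600/13300)²·11.40²/163 = 0.095375
  stratum C: (5700/13300)²·27.25²/597 = 0.228457
V_st = 0.429249
V_srs = s²/n = 1777.6/1357 = 1.30995
deff = V_st / V_srs = 0.429249/1.30995 = 0.3277

deff ≈ 0.328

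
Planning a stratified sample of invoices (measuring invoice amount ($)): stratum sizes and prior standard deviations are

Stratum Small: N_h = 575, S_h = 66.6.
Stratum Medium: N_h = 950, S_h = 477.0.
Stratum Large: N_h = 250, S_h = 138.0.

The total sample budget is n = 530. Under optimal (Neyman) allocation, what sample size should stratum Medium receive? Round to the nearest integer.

457

Neyman allocation: n_h = n · N_h S_h / Σ N_i S_i, with n = 530.
  stratum Small: N_h·S_h = 575·66.6 = 38295.00
  stratum Medium: N_h·S_h = 950·477.0 = 453150.00
  stratum Large: N_h·S_h = 250·138.0 = 34500.00
Σ N_h S_h = 525945.00
n for stratum Medium = 530·453150.00/525945.00 = 456.644 → 457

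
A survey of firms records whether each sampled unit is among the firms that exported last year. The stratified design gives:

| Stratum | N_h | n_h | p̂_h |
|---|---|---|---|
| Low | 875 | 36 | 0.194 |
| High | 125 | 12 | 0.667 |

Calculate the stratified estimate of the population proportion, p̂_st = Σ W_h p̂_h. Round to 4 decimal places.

p̂_st ≈ 0.2531

N = 1000; stratum weights W_h = N_h/N.
p̂_st = Σ W_h p̂_h = (875·0.194 + 125·0.667)/1000 = 0.25312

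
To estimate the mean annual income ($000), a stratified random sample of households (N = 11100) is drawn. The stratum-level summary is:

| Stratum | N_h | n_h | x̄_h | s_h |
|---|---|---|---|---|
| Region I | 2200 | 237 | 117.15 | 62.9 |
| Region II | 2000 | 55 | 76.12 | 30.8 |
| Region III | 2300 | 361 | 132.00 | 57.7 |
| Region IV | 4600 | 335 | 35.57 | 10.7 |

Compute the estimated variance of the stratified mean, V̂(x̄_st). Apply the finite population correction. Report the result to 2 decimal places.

V̂(x̄_st) ≈ 1.52

V̂(x̄_st) = Σ W_h² (1 − n_h/N_h) s_h²/n_h, with W_h = N_h/N and N = 11100:
  stratum Region I: (2200/11100)²·(1 − 237/2200)·62.9²/237 = 0.585127
  stratum Region II: (2000/11100)²·(1 − 55/2000)·30.8²/55 = 0.544556
  stratum Region III: (2300/11100)²·(1 − 361/2300)·57.7²/361 = 0.333814
  stratum Region IV: (4600/11100)²·(1 − 335/4600)·10.7²/335 = 0.0544194
V̂(x̄_st) = 1.51792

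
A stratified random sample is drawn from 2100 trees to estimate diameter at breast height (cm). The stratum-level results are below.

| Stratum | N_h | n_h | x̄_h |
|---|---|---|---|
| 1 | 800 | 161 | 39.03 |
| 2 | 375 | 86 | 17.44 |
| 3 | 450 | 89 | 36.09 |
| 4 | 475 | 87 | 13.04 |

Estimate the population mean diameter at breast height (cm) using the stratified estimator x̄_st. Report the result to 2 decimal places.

N = Σ N_h = 2100. Stratum weights W_h = N_h/N.
x̄_st = (800·39.03 + 375·17.44 + 450·36.09 + 475·13.04) / 2100 = 28.6660

x̄_st ≈ 28.67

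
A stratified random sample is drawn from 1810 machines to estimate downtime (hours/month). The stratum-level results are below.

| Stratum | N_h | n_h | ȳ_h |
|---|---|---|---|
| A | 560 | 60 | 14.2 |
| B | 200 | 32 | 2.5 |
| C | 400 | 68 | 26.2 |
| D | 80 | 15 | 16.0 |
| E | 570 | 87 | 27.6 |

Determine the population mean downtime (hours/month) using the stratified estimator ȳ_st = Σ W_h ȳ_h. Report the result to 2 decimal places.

N = Σ N_h = 1810. Stratum weights W_h = N_h/N.
ȳ_st = (560·14.2 + 200·2.5 + 400·26.2 + 80·16.0 + 570·27.6) / 1810 = 19.8586

ȳ_st ≈ 19.86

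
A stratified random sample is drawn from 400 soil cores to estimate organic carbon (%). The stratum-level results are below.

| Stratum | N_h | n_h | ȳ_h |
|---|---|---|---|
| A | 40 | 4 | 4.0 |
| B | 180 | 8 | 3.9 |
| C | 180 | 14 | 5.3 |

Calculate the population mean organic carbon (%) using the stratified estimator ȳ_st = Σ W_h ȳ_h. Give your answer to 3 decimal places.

ȳ_st ≈ 4.540

N = Σ N_h = 400. Stratum weights W_h = N_h/N.
ȳ_st = (40·4.0 + 180·3.9 + 180·5.3) / 400 = 4.54000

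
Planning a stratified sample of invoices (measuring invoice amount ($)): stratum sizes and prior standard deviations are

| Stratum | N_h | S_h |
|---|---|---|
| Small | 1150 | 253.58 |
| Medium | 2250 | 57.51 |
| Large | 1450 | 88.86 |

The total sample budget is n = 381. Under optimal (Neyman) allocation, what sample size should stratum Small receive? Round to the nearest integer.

202

Neyman allocation: n_h = n · N_h S_h / Σ N_i S_i, with n = 381.
  stratum Small: N_h·S_h = 1150·253.58 = 291617.00
  stratum Medium: N_h·S_h = 2250·57.51 = 129397.50
  stratum Large: N_h·S_h = 1450·88.86 = 128847.00
Σ N_h S_h = 549861.50
n for stratum Small = 381·291617.00/549861.50 = 202.062 → 202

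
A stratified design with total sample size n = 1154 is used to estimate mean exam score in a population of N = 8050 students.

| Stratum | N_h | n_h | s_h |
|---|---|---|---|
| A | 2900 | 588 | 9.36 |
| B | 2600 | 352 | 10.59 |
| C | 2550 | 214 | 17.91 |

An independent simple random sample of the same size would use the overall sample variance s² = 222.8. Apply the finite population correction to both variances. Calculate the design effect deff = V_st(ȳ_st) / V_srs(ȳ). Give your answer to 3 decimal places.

V̂(ȳ_st) = Σ W_h² (1 − n_h/N_h) s_h²/n_h, with W_h = N_h/N and N = 8050:
  stratum A: (2900/8050)²·(1 − 588/2900)·9.36²/588 = 0.0154159
  stratum B: (2600/8050)²·(1 − 352/2600)·10.59²/352 = 0.0287361
  stratum C: (2550/8050)²·(1 − 214/2550)·17.91²/214 = 0.137784
V_st = 0.181936
V_srs = (1 − 1154/8050)·222.8/1154 = 0.165391
deff = V_st / V_srs = 0.181936/0.165391 = 1.1000

deff ≈ 1.100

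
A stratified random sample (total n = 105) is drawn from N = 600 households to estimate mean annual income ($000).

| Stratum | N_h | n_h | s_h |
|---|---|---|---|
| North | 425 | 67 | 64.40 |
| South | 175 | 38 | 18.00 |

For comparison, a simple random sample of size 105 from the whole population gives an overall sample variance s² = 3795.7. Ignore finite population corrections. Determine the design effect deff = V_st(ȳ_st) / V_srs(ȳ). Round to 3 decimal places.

deff ≈ 0.879

V̂(ȳ_st) = Σ W_h² s_h²/n_h, with W_h = N_h/N and N = 600:
  stratum North: (425/600)²·64.40²/67 = 31.0579
  stratum South: (175/600)²·18.00²/38 = 0.725329
V_st = 31.7832
V_srs = s²/n = 3795.7/105 = 36.1495
deff = V_st / V_srs = 31.7832/36.1495 = 0.8792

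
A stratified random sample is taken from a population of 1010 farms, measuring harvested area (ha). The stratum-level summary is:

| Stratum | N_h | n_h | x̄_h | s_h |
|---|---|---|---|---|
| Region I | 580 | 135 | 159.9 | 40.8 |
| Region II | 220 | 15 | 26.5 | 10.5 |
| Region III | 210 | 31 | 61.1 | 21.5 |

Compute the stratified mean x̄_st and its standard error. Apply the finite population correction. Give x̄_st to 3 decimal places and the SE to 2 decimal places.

x̄_st = Σ W_h x̄_h = (580·159.9 + 220·26.5 + 210·61.1)/1010 = 110.30000
V̂(x̄_st) = Σ W_h² (1 − n_h/N_h) s_h²/n_h, with W_h = N_h/N and N = 1010:
  stratum Region I: (580/1010)²·(1 − 135/580)·40.8²/135 = 3.11984
  stratum Region II: (220/1010)²·(1 − 15/220)·10.5²/15 = 0.324953
  stratum Region III: (210/1010)²·(1 − 31/210)·21.5²/31 = 0.549471
V̂(x̄_st) = 3.99426
SE(x̄_st) = √3.99426 = 1.99856

x̄_st ≈ 110.300, SE ≈ 2.00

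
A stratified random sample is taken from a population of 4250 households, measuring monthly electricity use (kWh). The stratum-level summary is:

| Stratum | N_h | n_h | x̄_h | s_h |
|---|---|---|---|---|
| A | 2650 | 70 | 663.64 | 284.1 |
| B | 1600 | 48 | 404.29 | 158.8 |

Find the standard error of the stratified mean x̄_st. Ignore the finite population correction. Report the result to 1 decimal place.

SE(x̄_st) ≈ 22.9

V̂(x̄_st) = Σ W_h² s_h²/n_h, with W_h = N_h/N and N = 4250:
  stratum A: (2650/4250)²·284.1²/70 = 448.289
  stratum B: (1600/4250)²·158.8²/48 = 74.4598
V̂(x̄_st) = 522.749
SE(x̄_st) = √522.749 = 22.8637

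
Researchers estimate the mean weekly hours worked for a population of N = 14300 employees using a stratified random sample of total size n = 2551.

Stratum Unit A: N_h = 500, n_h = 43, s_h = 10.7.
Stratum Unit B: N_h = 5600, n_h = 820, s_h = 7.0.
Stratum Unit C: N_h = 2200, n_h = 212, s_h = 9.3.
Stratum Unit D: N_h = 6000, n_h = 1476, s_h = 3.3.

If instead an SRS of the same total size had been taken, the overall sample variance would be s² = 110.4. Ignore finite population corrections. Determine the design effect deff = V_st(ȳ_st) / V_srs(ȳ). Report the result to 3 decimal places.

V̂(ȳ_st) = Σ W_h² s_h²/n_h, with W_h = N_h/N and N = 14300:
  stratum Unit A: (500/14300)²·10.7²/43 = 0.00325512
  stratum Unit B: (5600/14300)²·7.0²/820 = 0.00916402
  stratum Unit C: (2200/14300)²·9.3²/212 = 0.00965613
  stratum Unit D: (6000/14300)²·3.3²/1476 = 0.00129889
V_st = 0.0233742
V_srs = s²/n = 110.4/2551 = 0.0432771
deff = V_st / V_srs = 0.0233742/0.0432771 = 0.5401

deff ≈ 0.540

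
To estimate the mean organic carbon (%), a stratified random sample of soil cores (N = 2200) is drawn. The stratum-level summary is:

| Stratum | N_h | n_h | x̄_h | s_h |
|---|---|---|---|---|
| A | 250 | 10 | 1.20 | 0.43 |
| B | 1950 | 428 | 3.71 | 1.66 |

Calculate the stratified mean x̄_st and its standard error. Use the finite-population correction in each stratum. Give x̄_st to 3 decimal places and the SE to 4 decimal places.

x̄_st = Σ W_h x̄_h = (250·1.20 + 1950·3.71)/2200 = 3.42477
V̂(x̄_st) = Σ W_h² (1 − n_h/N_h) s_h²/n_h, with W_h = N_h/N and N = 2200:
  stratum A: (250/2200)²·(1 − 10/250)·0.43²/10 = 0.000229215
  stratum B: (1950/2200)²·(1 − 428/1950)·1.66²/428 = 0.00394799
V̂(x̄_st) = 0.00417721
SE(x̄_st) = √0.00417721 = 0.0646313

x̄_st ≈ 3.425, SE ≈ 0.0646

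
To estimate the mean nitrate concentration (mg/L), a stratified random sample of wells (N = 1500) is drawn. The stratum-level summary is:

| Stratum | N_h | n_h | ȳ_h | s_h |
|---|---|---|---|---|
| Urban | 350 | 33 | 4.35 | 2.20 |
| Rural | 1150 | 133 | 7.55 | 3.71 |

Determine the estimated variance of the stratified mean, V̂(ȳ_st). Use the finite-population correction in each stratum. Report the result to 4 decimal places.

V̂(ȳ_st) = Σ W_h² (1 − n_h/N_h) s_h²/n_h, with W_h = N_h/N and N = 1500:
  stratum Urban: (350/1500)²·(1 − 33/350)·2.20²/33 = 0.0072323
  stratum Rural: (1150/1500)²·(1 − 133/1150)·3.71²/133 = 0.0537938
V̂(ȳ_st) = 0.0610261

V̂(ȳ_st) ≈ 0.0610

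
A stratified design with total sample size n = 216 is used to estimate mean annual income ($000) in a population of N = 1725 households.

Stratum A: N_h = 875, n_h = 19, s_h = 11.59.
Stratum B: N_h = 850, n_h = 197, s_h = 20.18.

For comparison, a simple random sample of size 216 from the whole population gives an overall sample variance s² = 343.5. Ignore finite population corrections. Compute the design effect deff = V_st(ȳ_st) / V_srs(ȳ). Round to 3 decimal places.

deff ≈ 1.459

V̂(ȳ_st) = Σ W_h² s_h²/n_h, with W_h = N_h/N and N = 1725:
  stratum A: (875/1725)²·11.59²/19 = 1.81908
  stratum B: (850/1725)²·20.18²/197 = 0.501921
V_st = 2.321
V_srs = s²/n = 343.5/216 = 1.59028
deff = V_st / V_srs = 2.321/1.59028 = 1.4595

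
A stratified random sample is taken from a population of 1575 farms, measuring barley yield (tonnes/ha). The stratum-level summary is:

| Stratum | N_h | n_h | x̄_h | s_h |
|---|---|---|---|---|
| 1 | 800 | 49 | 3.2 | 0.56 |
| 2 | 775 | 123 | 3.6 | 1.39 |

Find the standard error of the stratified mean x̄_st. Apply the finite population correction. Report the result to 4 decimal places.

SE(x̄_st) ≈ 0.0689

V̂(x̄_st) = Σ W_h² (1 − n_h/N_h) s_h²/n_h, with W_h = N_h/N and N = 1575:
  stratum 1: (800/1575)²·(1 − 49/800)·0.56²/49 = 0.00155006
  stratum 2: (775/1575)²·(1 − 123/775)·1.39²/123 = 0.00319973
V̂(x̄_st) = 0.00474979
SE(x̄_st) = √0.00474979 = 0.0689187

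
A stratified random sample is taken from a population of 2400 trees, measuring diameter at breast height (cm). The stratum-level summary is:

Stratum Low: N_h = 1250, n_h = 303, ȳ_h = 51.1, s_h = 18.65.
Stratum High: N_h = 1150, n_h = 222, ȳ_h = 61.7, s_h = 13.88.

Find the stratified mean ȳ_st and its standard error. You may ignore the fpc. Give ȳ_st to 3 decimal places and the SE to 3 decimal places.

ȳ_st ≈ 56.179, SE ≈ 0.715

ȳ_st = Σ W_h ȳ_h = (1250·51.1 + 1150·61.7)/2400 = 56.17917
V̂(ȳ_st) = Σ W_h² s_h²/n_h, with W_h = N_h/N and N = 2400:
  stratum Low: (1250/2400)²·18.65²/303 = 0.311396
  stratum High: (1150/2400)²·13.88²/222 = 0.19925
V̂(ȳ_st) = 0.510646
SE(ȳ_st) = √0.510646 = 0.714595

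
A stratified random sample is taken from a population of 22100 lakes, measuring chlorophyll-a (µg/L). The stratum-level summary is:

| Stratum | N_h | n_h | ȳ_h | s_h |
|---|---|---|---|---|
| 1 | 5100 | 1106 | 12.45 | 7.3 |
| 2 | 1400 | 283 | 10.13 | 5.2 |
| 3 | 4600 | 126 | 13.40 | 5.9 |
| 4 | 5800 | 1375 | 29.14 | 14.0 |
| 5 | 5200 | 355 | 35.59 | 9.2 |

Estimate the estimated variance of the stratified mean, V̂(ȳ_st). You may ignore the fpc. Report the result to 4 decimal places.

V̂(ȳ_st) ≈ 0.0379

V̂(ȳ_st) = Σ W_h² s_h²/n_h, with W_h = N_h/N and N = 22100:
  stratum 1: (5100/22100)²·7.3²/1106 = 0.00256594
  stratum 2: (1400/22100)²·5.2²/283 = 0.000383435
  stratum 3: (4600/22100)²·5.9²/126 = 0.0119692
  stratum 4: (5800/22100)²·14.0²/1375 = 0.00981804
  stratum 5: (5200/22100)²·9.2²/355 = 0.0131999
V̂(ȳ_st) = 0.0379365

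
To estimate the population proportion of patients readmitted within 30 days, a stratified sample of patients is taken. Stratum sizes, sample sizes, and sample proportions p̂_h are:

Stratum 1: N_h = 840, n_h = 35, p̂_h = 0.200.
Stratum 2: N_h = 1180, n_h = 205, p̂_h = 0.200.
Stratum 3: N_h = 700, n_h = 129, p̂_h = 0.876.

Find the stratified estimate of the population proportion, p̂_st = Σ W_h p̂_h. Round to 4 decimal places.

N = 2720; stratum weights W_h = N_h/N.
p̂_st = Σ W_h p̂_h = (840·0.200 + 1180·0.200 + 700·0.876)/2720 = 0.37397

p̂_st ≈ 0.3740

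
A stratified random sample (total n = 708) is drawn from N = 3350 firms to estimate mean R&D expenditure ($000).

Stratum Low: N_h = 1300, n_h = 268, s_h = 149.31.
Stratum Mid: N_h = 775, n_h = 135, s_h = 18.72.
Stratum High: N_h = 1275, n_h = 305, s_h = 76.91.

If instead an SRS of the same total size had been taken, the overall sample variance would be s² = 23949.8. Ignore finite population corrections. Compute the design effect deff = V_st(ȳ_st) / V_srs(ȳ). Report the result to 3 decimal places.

V̂(ȳ_st) = Σ W_h² s_h²/n_h, with W_h = N_h/N and N = 3350:
  stratum Low: (1300/3350)²·149.31²/268 = 12.5268
  stratum Mid: (775/3350)²·18.72²/135 = 0.138929
  stratum High: (1275/3350)²·76.91²/305 = 2.80929
V_st = 15.475
V_srs = s²/n = 23949.8/708 = 33.8274
deff = V_st / V_srs = 15.475/33.8274 = 0.4575

deff ≈ 0.457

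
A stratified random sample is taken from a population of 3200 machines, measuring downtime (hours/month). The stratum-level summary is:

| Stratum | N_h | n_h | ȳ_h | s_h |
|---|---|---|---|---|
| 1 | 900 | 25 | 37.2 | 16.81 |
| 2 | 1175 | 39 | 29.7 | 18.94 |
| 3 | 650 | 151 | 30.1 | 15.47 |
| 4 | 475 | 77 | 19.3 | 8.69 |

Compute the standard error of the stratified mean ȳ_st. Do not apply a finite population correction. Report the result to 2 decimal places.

SE(ȳ_st) ≈ 1.49

V̂(ȳ_st) = Σ W_h² s_h²/n_h, with W_h = N_h/N and N = 3200:
  stratum 1: (900/3200)²·16.81²/25 = 0.894088
  stratum 2: (1175/3200)²·18.94²/39 = 1.24014
  stratum 3: (650/3200)²·15.47²/151 = 0.0653929
  stratum 4: (475/3200)²·8.69²/77 = 0.0216091
V̂(ȳ_st) = 2.22123
SE(ȳ_st) = √2.22123 = 1.49038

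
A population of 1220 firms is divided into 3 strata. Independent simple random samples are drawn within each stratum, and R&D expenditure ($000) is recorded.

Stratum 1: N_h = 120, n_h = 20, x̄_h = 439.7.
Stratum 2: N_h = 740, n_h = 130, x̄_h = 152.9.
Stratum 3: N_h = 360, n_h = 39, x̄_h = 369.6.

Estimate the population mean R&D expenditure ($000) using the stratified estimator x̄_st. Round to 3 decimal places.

N = Σ N_h = 1220. Stratum weights W_h = N_h/N.
x̄_st = (120·439.7 + 740·152.9 + 360·369.6) / 1220 = 245.05410

x̄_st ≈ 245.054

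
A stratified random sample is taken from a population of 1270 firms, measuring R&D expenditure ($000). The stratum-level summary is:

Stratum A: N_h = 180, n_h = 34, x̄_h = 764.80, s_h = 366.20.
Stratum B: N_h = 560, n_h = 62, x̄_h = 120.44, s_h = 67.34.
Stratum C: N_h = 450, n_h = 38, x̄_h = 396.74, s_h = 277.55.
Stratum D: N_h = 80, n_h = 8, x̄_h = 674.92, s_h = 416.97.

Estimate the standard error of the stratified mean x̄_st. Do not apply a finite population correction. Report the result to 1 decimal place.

V̂(x̄_st) = Σ W_h² s_h²/n_h, with W_h = N_h/N and N = 1270:
  stratum A: (180/1270)²·366.20²/34 = 79.231
  stratum B: (560/1270)²·67.34²/62 = 14.2208
  stratum C: (450/1270)²·277.55²/38 = 254.517
  stratum D: (80/1270)²·416.97²/8 = 86.2367
V̂(x̄_st) = 434.205
SE(x̄_st) = √434.205 = 20.8376

SE(x̄_st) ≈ 20.8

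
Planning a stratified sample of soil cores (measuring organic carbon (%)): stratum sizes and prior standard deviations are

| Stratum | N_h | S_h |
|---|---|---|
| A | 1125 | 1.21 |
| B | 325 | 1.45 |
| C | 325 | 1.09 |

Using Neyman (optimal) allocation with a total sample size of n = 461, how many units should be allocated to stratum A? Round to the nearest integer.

Neyman allocation: n_h = n · N_h S_h / Σ N_i S_i, with n = 461.
  stratum A: N_h·S_h = 1125·1.21 = 1361.25
  stratum B: N_h·S_h = 325·1.45 = 471.25
  stratum C: N_h·S_h = 325·1.09 = 354.25
Σ N_h S_h = 2186.75
n for stratum A = 461·1361.25/2186.75 = 286.972 → 287

287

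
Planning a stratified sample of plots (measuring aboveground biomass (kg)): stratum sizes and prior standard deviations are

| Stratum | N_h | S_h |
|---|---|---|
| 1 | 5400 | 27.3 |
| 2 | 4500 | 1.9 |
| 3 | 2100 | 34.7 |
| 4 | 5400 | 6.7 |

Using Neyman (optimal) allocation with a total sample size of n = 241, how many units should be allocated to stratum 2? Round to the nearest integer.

8

Neyman allocation: n_h = n · N_h S_h / Σ N_i S_i, with n = 241.
  stratum 1: N_h·S_h = 5400·27.3 = 147420.00
  stratum 2: N_h·S_h = 4500·1.9 = 8550.00
  stratum 3: N_h·S_h = 2100·34.7 = 72870.00
  stratum 4: N_h·S_h = 5400·6.7 = 36180.00
Σ N_h S_h = 265020.00
n for stratum 2 = 241·8550.00/265020.00 = 7.775 → 8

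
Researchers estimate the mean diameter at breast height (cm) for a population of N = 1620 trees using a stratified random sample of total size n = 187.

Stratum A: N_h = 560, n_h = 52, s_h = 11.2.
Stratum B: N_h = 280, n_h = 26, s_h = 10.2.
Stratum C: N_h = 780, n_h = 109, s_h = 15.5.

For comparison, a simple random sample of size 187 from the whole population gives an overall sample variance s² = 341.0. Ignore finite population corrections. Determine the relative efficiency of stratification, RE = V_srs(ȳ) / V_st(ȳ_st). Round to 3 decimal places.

V̂(ȳ_st) = Σ W_h² s_h²/n_h, with W_h = N_h/N and N = 1620:
  stratum A: (560/1620)²·11.2²/52 = 0.288256
  stratum B: (280/1620)²·10.2²/26 = 0.11954
  stratum C: (780/1620)²·15.5²/109 = 0.510971
V_st = 0.918767
V_srs = s²/n = 341.0/187 = 1.82353
Relative efficiency = V_srs / V_st = 1.82353/0.918767 = 1.9848

RE ≈ 1.985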